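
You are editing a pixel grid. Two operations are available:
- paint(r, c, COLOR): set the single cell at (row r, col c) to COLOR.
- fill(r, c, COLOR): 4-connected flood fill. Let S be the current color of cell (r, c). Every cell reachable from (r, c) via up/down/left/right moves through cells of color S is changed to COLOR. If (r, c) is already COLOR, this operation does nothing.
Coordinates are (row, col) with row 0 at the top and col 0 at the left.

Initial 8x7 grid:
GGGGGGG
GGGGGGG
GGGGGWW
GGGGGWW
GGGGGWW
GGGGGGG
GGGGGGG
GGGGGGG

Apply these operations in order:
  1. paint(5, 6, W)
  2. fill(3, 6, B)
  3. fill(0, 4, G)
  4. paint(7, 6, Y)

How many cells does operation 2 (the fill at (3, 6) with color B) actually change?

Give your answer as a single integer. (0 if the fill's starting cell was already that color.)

After op 1 paint(5,6,W):
GGGGGGG
GGGGGGG
GGGGGWW
GGGGGWW
GGGGGWW
GGGGGGW
GGGGGGG
GGGGGGG
After op 2 fill(3,6,B) [7 cells changed]:
GGGGGGG
GGGGGGG
GGGGGBB
GGGGGBB
GGGGGBB
GGGGGGB
GGGGGGG
GGGGGGG

Answer: 7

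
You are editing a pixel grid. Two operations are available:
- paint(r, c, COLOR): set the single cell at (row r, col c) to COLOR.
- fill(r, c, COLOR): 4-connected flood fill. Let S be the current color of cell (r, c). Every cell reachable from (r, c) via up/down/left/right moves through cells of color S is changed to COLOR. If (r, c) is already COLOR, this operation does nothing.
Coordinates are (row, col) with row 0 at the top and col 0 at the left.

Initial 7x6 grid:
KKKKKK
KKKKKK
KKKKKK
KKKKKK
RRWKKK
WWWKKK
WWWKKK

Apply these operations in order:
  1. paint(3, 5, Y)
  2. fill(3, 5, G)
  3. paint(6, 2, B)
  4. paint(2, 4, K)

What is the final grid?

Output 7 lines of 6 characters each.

After op 1 paint(3,5,Y):
KKKKKK
KKKKKK
KKKKKK
KKKKKY
RRWKKK
WWWKKK
WWWKKK
After op 2 fill(3,5,G) [1 cells changed]:
KKKKKK
KKKKKK
KKKKKK
KKKKKG
RRWKKK
WWWKKK
WWWKKK
After op 3 paint(6,2,B):
KKKKKK
KKKKKK
KKKKKK
KKKKKG
RRWKKK
WWWKKK
WWBKKK
After op 4 paint(2,4,K):
KKKKKK
KKKKKK
KKKKKK
KKKKKG
RRWKKK
WWWKKK
WWBKKK

Answer: KKKKKK
KKKKKK
KKKKKK
KKKKKG
RRWKKK
WWWKKK
WWBKKK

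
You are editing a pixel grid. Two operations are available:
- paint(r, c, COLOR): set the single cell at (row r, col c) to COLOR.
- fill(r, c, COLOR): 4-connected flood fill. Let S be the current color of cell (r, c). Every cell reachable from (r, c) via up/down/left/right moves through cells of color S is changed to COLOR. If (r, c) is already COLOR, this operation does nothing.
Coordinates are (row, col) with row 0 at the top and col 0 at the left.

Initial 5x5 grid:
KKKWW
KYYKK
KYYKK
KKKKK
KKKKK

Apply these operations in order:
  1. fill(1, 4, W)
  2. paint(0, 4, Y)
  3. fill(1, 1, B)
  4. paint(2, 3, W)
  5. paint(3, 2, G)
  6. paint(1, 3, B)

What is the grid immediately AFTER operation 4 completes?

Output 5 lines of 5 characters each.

After op 1 fill(1,4,W) [19 cells changed]:
WWWWW
WYYWW
WYYWW
WWWWW
WWWWW
After op 2 paint(0,4,Y):
WWWWY
WYYWW
WYYWW
WWWWW
WWWWW
After op 3 fill(1,1,B) [4 cells changed]:
WWWWY
WBBWW
WBBWW
WWWWW
WWWWW
After op 4 paint(2,3,W):
WWWWY
WBBWW
WBBWW
WWWWW
WWWWW

Answer: WWWWY
WBBWW
WBBWW
WWWWW
WWWWW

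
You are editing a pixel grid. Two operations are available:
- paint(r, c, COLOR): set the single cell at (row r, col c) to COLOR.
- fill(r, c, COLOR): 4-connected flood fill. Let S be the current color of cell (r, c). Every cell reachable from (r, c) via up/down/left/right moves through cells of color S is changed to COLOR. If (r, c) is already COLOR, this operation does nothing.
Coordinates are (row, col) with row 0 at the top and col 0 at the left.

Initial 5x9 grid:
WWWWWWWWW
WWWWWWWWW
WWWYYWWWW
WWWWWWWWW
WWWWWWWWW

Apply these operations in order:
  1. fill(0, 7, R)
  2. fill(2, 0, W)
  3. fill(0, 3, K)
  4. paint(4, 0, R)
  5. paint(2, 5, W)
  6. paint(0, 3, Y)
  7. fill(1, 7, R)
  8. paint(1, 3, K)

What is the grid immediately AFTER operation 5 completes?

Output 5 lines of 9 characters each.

After op 1 fill(0,7,R) [43 cells changed]:
RRRRRRRRR
RRRRRRRRR
RRRYYRRRR
RRRRRRRRR
RRRRRRRRR
After op 2 fill(2,0,W) [43 cells changed]:
WWWWWWWWW
WWWWWWWWW
WWWYYWWWW
WWWWWWWWW
WWWWWWWWW
After op 3 fill(0,3,K) [43 cells changed]:
KKKKKKKKK
KKKKKKKKK
KKKYYKKKK
KKKKKKKKK
KKKKKKKKK
After op 4 paint(4,0,R):
KKKKKKKKK
KKKKKKKKK
KKKYYKKKK
KKKKKKKKK
RKKKKKKKK
After op 5 paint(2,5,W):
KKKKKKKKK
KKKKKKKKK
KKKYYWKKK
KKKKKKKKK
RKKKKKKKK

Answer: KKKKKKKKK
KKKKKKKKK
KKKYYWKKK
KKKKKKKKK
RKKKKKKKK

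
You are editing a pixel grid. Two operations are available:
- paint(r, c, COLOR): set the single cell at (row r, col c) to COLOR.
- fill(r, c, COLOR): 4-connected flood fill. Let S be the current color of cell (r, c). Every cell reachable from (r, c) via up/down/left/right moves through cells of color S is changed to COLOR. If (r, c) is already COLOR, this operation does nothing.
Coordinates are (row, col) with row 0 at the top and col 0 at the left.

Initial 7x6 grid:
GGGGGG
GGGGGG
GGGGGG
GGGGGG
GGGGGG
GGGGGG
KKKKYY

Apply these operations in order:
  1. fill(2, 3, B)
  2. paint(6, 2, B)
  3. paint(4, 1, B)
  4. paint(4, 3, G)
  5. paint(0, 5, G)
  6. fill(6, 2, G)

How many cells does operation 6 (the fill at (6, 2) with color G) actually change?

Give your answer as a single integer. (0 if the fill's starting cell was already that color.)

Answer: 35

Derivation:
After op 1 fill(2,3,B) [36 cells changed]:
BBBBBB
BBBBBB
BBBBBB
BBBBBB
BBBBBB
BBBBBB
KKKKYY
After op 2 paint(6,2,B):
BBBBBB
BBBBBB
BBBBBB
BBBBBB
BBBBBB
BBBBBB
KKBKYY
After op 3 paint(4,1,B):
BBBBBB
BBBBBB
BBBBBB
BBBBBB
BBBBBB
BBBBBB
KKBKYY
After op 4 paint(4,3,G):
BBBBBB
BBBBBB
BBBBBB
BBBBBB
BBBGBB
BBBBBB
KKBKYY
After op 5 paint(0,5,G):
BBBBBG
BBBBBB
BBBBBB
BBBBBB
BBBGBB
BBBBBB
KKBKYY
After op 6 fill(6,2,G) [35 cells changed]:
GGGGGG
GGGGGG
GGGGGG
GGGGGG
GGGGGG
GGGGGG
KKGKYY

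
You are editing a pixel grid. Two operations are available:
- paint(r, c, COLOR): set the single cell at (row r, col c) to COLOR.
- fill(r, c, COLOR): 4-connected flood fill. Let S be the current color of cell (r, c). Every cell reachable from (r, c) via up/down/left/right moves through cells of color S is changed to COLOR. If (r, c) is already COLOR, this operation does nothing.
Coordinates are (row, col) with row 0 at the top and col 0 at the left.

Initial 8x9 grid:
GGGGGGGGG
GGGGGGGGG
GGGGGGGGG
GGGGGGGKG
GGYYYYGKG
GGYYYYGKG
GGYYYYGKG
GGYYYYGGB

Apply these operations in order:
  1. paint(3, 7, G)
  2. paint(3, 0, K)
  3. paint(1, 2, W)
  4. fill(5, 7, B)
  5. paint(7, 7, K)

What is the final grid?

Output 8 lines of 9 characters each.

After op 1 paint(3,7,G):
GGGGGGGGG
GGGGGGGGG
GGGGGGGGG
GGGGGGGGG
GGYYYYGKG
GGYYYYGKG
GGYYYYGKG
GGYYYYGGB
After op 2 paint(3,0,K):
GGGGGGGGG
GGGGGGGGG
GGGGGGGGG
KGGGGGGGG
GGYYYYGKG
GGYYYYGKG
GGYYYYGKG
GGYYYYGGB
After op 3 paint(1,2,W):
GGGGGGGGG
GGWGGGGGG
GGGGGGGGG
KGGGGGGGG
GGYYYYGKG
GGYYYYGKG
GGYYYYGKG
GGYYYYGGB
After op 4 fill(5,7,B) [3 cells changed]:
GGGGGGGGG
GGWGGGGGG
GGGGGGGGG
KGGGGGGGG
GGYYYYGBG
GGYYYYGBG
GGYYYYGBG
GGYYYYGGB
After op 5 paint(7,7,K):
GGGGGGGGG
GGWGGGGGG
GGGGGGGGG
KGGGGGGGG
GGYYYYGBG
GGYYYYGBG
GGYYYYGBG
GGYYYYGKB

Answer: GGGGGGGGG
GGWGGGGGG
GGGGGGGGG
KGGGGGGGG
GGYYYYGBG
GGYYYYGBG
GGYYYYGBG
GGYYYYGKB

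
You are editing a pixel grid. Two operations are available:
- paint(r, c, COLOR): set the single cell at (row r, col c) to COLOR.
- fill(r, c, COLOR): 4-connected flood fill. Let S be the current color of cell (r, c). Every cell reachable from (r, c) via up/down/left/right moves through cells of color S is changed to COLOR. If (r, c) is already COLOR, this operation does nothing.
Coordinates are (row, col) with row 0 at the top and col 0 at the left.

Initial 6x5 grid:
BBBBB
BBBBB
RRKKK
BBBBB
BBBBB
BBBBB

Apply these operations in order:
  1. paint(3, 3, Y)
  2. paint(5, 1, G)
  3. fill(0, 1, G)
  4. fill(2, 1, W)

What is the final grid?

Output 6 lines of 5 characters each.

Answer: GGGGG
GGGGG
WWKKK
BBBYB
BBBBB
BGBBB

Derivation:
After op 1 paint(3,3,Y):
BBBBB
BBBBB
RRKKK
BBBYB
BBBBB
BBBBB
After op 2 paint(5,1,G):
BBBBB
BBBBB
RRKKK
BBBYB
BBBBB
BGBBB
After op 3 fill(0,1,G) [10 cells changed]:
GGGGG
GGGGG
RRKKK
BBBYB
BBBBB
BGBBB
After op 4 fill(2,1,W) [2 cells changed]:
GGGGG
GGGGG
WWKKK
BBBYB
BBBBB
BGBBB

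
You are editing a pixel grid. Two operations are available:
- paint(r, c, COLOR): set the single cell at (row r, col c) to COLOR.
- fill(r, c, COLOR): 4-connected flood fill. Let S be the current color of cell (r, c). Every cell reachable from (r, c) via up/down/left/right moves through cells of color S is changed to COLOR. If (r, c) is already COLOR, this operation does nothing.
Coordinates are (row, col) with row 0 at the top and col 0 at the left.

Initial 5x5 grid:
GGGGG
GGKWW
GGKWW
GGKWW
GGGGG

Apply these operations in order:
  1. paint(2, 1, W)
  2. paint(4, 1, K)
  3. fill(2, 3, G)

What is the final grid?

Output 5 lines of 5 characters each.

After op 1 paint(2,1,W):
GGGGG
GGKWW
GWKWW
GGKWW
GGGGG
After op 2 paint(4,1,K):
GGGGG
GGKWW
GWKWW
GGKWW
GKGGG
After op 3 fill(2,3,G) [6 cells changed]:
GGGGG
GGKGG
GWKGG
GGKGG
GKGGG

Answer: GGGGG
GGKGG
GWKGG
GGKGG
GKGGG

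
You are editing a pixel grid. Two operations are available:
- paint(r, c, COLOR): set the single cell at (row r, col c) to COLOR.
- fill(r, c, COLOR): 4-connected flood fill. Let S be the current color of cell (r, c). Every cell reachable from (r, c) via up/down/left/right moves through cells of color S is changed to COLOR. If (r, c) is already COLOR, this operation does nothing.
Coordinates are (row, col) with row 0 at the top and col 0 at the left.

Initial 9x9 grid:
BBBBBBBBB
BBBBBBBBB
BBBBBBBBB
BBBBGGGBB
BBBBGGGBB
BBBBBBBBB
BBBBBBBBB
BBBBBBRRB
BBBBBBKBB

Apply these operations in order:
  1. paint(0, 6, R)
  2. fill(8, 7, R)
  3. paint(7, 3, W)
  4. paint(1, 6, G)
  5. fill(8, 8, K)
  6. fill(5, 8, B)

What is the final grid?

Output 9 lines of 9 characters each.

After op 1 paint(0,6,R):
BBBBBBRBB
BBBBBBBBB
BBBBBBBBB
BBBBGGGBB
BBBBGGGBB
BBBBBBBBB
BBBBBBBBB
BBBBBBRRB
BBBBBBKBB
After op 2 fill(8,7,R) [71 cells changed]:
RRRRRRRRR
RRRRRRRRR
RRRRRRRRR
RRRRGGGRR
RRRRGGGRR
RRRRRRRRR
RRRRRRRRR
RRRRRRRRR
RRRRRRKRR
After op 3 paint(7,3,W):
RRRRRRRRR
RRRRRRRRR
RRRRRRRRR
RRRRGGGRR
RRRRGGGRR
RRRRRRRRR
RRRRRRRRR
RRRWRRRRR
RRRRRRKRR
After op 4 paint(1,6,G):
RRRRRRRRR
RRRRRRGRR
RRRRRRRRR
RRRRGGGRR
RRRRGGGRR
RRRRRRRRR
RRRRRRRRR
RRRWRRRRR
RRRRRRKRR
After op 5 fill(8,8,K) [72 cells changed]:
KKKKKKKKK
KKKKKKGKK
KKKKKKKKK
KKKKGGGKK
KKKKGGGKK
KKKKKKKKK
KKKKKKKKK
KKKWKKKKK
KKKKKKKKK
After op 6 fill(5,8,B) [73 cells changed]:
BBBBBBBBB
BBBBBBGBB
BBBBBBBBB
BBBBGGGBB
BBBBGGGBB
BBBBBBBBB
BBBBBBBBB
BBBWBBBBB
BBBBBBBBB

Answer: BBBBBBBBB
BBBBBBGBB
BBBBBBBBB
BBBBGGGBB
BBBBGGGBB
BBBBBBBBB
BBBBBBBBB
BBBWBBBBB
BBBBBBBBB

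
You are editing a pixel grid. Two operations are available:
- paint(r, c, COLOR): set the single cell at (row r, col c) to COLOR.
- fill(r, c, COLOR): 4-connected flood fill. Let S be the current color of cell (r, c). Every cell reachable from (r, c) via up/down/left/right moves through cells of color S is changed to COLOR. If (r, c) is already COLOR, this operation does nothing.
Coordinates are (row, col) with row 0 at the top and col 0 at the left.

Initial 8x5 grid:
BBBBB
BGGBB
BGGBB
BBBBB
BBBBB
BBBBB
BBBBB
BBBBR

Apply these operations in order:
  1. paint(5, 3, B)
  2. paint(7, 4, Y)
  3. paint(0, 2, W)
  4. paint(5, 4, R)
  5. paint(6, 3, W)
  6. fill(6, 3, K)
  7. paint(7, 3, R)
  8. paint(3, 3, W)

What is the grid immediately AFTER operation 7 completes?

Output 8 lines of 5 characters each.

After op 1 paint(5,3,B):
BBBBB
BGGBB
BGGBB
BBBBB
BBBBB
BBBBB
BBBBB
BBBBR
After op 2 paint(7,4,Y):
BBBBB
BGGBB
BGGBB
BBBBB
BBBBB
BBBBB
BBBBB
BBBBY
After op 3 paint(0,2,W):
BBWBB
BGGBB
BGGBB
BBBBB
BBBBB
BBBBB
BBBBB
BBBBY
After op 4 paint(5,4,R):
BBWBB
BGGBB
BGGBB
BBBBB
BBBBB
BBBBR
BBBBB
BBBBY
After op 5 paint(6,3,W):
BBWBB
BGGBB
BGGBB
BBBBB
BBBBB
BBBBR
BBBWB
BBBBY
After op 6 fill(6,3,K) [1 cells changed]:
BBWBB
BGGBB
BGGBB
BBBBB
BBBBB
BBBBR
BBBKB
BBBBY
After op 7 paint(7,3,R):
BBWBB
BGGBB
BGGBB
BBBBB
BBBBB
BBBBR
BBBKB
BBBRY

Answer: BBWBB
BGGBB
BGGBB
BBBBB
BBBBB
BBBBR
BBBKB
BBBRY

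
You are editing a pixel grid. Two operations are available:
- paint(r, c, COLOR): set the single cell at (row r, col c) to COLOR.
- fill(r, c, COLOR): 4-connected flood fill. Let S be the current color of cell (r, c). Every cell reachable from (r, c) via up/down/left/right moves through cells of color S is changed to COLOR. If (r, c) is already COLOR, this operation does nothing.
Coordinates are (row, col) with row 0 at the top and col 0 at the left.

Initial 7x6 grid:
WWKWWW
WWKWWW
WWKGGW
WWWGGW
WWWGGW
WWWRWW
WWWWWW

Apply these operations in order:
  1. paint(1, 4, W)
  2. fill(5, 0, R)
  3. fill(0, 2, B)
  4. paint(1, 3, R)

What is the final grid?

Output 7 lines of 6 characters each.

After op 1 paint(1,4,W):
WWKWWW
WWKWWW
WWKGGW
WWWGGW
WWWGGW
WWWRWW
WWWWWW
After op 2 fill(5,0,R) [32 cells changed]:
RRKRRR
RRKRRR
RRKGGR
RRRGGR
RRRGGR
RRRRRR
RRRRRR
After op 3 fill(0,2,B) [3 cells changed]:
RRBRRR
RRBRRR
RRBGGR
RRRGGR
RRRGGR
RRRRRR
RRRRRR
After op 4 paint(1,3,R):
RRBRRR
RRBRRR
RRBGGR
RRRGGR
RRRGGR
RRRRRR
RRRRRR

Answer: RRBRRR
RRBRRR
RRBGGR
RRRGGR
RRRGGR
RRRRRR
RRRRRR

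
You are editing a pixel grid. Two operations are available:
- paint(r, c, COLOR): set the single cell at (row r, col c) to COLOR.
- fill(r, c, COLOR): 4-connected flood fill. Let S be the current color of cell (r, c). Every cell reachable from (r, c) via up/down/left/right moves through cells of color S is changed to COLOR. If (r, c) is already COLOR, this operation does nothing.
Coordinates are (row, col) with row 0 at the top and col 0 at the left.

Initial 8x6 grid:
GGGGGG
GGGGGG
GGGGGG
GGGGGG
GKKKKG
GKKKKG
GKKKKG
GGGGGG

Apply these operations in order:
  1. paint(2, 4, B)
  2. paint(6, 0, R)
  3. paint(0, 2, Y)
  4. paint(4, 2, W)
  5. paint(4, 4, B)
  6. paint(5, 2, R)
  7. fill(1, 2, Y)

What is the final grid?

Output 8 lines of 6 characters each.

Answer: YYYYYY
YYYYYY
YYYYBY
YYYYYY
YKWKBY
YKRKKY
RKKKKY
YYYYYY

Derivation:
After op 1 paint(2,4,B):
GGGGGG
GGGGGG
GGGGBG
GGGGGG
GKKKKG
GKKKKG
GKKKKG
GGGGGG
After op 2 paint(6,0,R):
GGGGGG
GGGGGG
GGGGBG
GGGGGG
GKKKKG
GKKKKG
RKKKKG
GGGGGG
After op 3 paint(0,2,Y):
GGYGGG
GGGGGG
GGGGBG
GGGGGG
GKKKKG
GKKKKG
RKKKKG
GGGGGG
After op 4 paint(4,2,W):
GGYGGG
GGGGGG
GGGGBG
GGGGGG
GKWKKG
GKKKKG
RKKKKG
GGGGGG
After op 5 paint(4,4,B):
GGYGGG
GGGGGG
GGGGBG
GGGGGG
GKWKBG
GKKKKG
RKKKKG
GGGGGG
After op 6 paint(5,2,R):
GGYGGG
GGGGGG
GGGGBG
GGGGGG
GKWKBG
GKRKKG
RKKKKG
GGGGGG
After op 7 fill(1,2,Y) [33 cells changed]:
YYYYYY
YYYYYY
YYYYBY
YYYYYY
YKWKBY
YKRKKY
RKKKKY
YYYYYY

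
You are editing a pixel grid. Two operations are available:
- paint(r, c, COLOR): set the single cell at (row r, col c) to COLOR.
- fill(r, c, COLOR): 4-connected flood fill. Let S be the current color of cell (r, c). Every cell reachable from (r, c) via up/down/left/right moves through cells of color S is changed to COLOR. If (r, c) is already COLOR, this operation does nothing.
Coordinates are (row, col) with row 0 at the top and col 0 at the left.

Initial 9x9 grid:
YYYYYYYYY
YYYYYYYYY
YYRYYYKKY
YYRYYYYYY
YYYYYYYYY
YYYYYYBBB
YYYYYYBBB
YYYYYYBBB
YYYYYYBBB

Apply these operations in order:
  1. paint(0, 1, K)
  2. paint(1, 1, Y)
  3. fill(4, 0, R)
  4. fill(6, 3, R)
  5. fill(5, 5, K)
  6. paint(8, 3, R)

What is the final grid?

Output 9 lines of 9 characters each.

Answer: KKKKKKKKK
KKKKKKKKK
KKKKKKKKK
KKKKKKKKK
KKKKKKKKK
KKKKKKBBB
KKKKKKBBB
KKKKKKBBB
KKKRKKBBB

Derivation:
After op 1 paint(0,1,K):
YKYYYYYYY
YYYYYYYYY
YYRYYYKKY
YYRYYYYYY
YYYYYYYYY
YYYYYYBBB
YYYYYYBBB
YYYYYYBBB
YYYYYYBBB
After op 2 paint(1,1,Y):
YKYYYYYYY
YYYYYYYYY
YYRYYYKKY
YYRYYYYYY
YYYYYYYYY
YYYYYYBBB
YYYYYYBBB
YYYYYYBBB
YYYYYYBBB
After op 3 fill(4,0,R) [64 cells changed]:
RKRRRRRRR
RRRRRRRRR
RRRRRRKKR
RRRRRRRRR
RRRRRRRRR
RRRRRRBBB
RRRRRRBBB
RRRRRRBBB
RRRRRRBBB
After op 4 fill(6,3,R) [0 cells changed]:
RKRRRRRRR
RRRRRRRRR
RRRRRRKKR
RRRRRRRRR
RRRRRRRRR
RRRRRRBBB
RRRRRRBBB
RRRRRRBBB
RRRRRRBBB
After op 5 fill(5,5,K) [66 cells changed]:
KKKKKKKKK
KKKKKKKKK
KKKKKKKKK
KKKKKKKKK
KKKKKKKKK
KKKKKKBBB
KKKKKKBBB
KKKKKKBBB
KKKKKKBBB
After op 6 paint(8,3,R):
KKKKKKKKK
KKKKKKKKK
KKKKKKKKK
KKKKKKKKK
KKKKKKKKK
KKKKKKBBB
KKKKKKBBB
KKKKKKBBB
KKKRKKBBB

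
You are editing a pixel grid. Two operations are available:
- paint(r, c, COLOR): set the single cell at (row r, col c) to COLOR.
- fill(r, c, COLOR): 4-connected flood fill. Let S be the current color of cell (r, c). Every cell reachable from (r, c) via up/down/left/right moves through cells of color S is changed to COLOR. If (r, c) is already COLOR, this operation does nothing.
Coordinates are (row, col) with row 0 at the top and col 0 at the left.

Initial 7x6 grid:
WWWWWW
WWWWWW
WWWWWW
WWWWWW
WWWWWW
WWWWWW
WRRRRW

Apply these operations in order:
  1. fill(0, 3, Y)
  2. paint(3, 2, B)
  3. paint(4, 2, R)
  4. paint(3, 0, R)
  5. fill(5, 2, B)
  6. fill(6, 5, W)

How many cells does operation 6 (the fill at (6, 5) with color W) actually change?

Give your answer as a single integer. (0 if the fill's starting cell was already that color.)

Answer: 36

Derivation:
After op 1 fill(0,3,Y) [38 cells changed]:
YYYYYY
YYYYYY
YYYYYY
YYYYYY
YYYYYY
YYYYYY
YRRRRY
After op 2 paint(3,2,B):
YYYYYY
YYYYYY
YYYYYY
YYBYYY
YYYYYY
YYYYYY
YRRRRY
After op 3 paint(4,2,R):
YYYYYY
YYYYYY
YYYYYY
YYBYYY
YYRYYY
YYYYYY
YRRRRY
After op 4 paint(3,0,R):
YYYYYY
YYYYYY
YYYYYY
RYBYYY
YYRYYY
YYYYYY
YRRRRY
After op 5 fill(5,2,B) [35 cells changed]:
BBBBBB
BBBBBB
BBBBBB
RBBBBB
BBRBBB
BBBBBB
BRRRRB
After op 6 fill(6,5,W) [36 cells changed]:
WWWWWW
WWWWWW
WWWWWW
RWWWWW
WWRWWW
WWWWWW
WRRRRW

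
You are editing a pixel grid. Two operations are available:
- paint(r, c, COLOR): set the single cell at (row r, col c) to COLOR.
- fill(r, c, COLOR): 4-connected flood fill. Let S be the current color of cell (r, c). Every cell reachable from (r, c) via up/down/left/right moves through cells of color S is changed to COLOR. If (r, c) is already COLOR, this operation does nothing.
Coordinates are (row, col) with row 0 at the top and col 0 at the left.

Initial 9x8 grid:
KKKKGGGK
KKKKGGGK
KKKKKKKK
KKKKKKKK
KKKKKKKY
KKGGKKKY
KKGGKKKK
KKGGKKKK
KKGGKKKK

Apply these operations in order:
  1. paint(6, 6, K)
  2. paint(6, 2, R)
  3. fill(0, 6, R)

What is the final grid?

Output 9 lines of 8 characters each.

After op 1 paint(6,6,K):
KKKKGGGK
KKKKGGGK
KKKKKKKK
KKKKKKKK
KKKKKKKY
KKGGKKKY
KKGGKKKK
KKGGKKKK
KKGGKKKK
After op 2 paint(6,2,R):
KKKKGGGK
KKKKGGGK
KKKKKKKK
KKKKKKKK
KKKKKKKY
KKGGKKKY
KKRGKKKK
KKGGKKKK
KKGGKKKK
After op 3 fill(0,6,R) [6 cells changed]:
KKKKRRRK
KKKKRRRK
KKKKKKKK
KKKKKKKK
KKKKKKKY
KKGGKKKY
KKRGKKKK
KKGGKKKK
KKGGKKKK

Answer: KKKKRRRK
KKKKRRRK
KKKKKKKK
KKKKKKKK
KKKKKKKY
KKGGKKKY
KKRGKKKK
KKGGKKKK
KKGGKKKK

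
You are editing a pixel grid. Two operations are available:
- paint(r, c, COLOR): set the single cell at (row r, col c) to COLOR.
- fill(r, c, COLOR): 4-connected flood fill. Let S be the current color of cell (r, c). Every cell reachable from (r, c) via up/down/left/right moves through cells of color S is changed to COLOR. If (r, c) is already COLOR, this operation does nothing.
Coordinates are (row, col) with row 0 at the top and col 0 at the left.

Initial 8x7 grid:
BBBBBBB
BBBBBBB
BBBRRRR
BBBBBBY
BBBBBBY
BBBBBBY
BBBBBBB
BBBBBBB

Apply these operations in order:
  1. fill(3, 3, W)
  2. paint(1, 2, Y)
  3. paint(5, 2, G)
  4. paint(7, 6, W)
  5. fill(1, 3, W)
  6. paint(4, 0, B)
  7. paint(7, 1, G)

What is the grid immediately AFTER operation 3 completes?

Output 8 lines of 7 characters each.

After op 1 fill(3,3,W) [49 cells changed]:
WWWWWWW
WWWWWWW
WWWRRRR
WWWWWWY
WWWWWWY
WWWWWWY
WWWWWWW
WWWWWWW
After op 2 paint(1,2,Y):
WWWWWWW
WWYWWWW
WWWRRRR
WWWWWWY
WWWWWWY
WWWWWWY
WWWWWWW
WWWWWWW
After op 3 paint(5,2,G):
WWWWWWW
WWYWWWW
WWWRRRR
WWWWWWY
WWWWWWY
WWGWWWY
WWWWWWW
WWWWWWW

Answer: WWWWWWW
WWYWWWW
WWWRRRR
WWWWWWY
WWWWWWY
WWGWWWY
WWWWWWW
WWWWWWW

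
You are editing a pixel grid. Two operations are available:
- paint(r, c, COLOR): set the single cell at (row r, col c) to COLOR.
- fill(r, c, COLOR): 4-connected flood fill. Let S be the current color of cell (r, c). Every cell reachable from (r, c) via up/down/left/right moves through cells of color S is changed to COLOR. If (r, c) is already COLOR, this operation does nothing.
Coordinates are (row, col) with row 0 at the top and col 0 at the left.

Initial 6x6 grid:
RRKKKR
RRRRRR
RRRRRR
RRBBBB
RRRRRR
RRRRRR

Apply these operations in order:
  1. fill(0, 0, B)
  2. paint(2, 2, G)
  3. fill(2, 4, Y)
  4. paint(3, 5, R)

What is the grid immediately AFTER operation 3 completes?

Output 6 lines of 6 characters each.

After op 1 fill(0,0,B) [29 cells changed]:
BBKKKB
BBBBBB
BBBBBB
BBBBBB
BBBBBB
BBBBBB
After op 2 paint(2,2,G):
BBKKKB
BBBBBB
BBGBBB
BBBBBB
BBBBBB
BBBBBB
After op 3 fill(2,4,Y) [32 cells changed]:
YYKKKY
YYYYYY
YYGYYY
YYYYYY
YYYYYY
YYYYYY

Answer: YYKKKY
YYYYYY
YYGYYY
YYYYYY
YYYYYY
YYYYYY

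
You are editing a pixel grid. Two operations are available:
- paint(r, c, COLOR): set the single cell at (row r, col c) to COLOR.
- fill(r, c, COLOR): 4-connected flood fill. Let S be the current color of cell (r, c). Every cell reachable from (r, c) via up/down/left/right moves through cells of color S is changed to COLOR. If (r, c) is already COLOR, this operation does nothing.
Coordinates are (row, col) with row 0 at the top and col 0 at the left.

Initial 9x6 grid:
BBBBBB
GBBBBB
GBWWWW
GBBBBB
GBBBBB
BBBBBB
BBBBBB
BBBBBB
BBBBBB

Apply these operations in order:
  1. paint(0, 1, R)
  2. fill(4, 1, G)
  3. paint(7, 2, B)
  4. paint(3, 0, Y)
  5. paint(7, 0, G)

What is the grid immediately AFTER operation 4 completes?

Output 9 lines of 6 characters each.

After op 1 paint(0,1,R):
BRBBBB
GBBBBB
GBWWWW
GBBBBB
GBBBBB
BBBBBB
BBBBBB
BBBBBB
BBBBBB
After op 2 fill(4,1,G) [44 cells changed]:
BRGGGG
GGGGGG
GGWWWW
GGGGGG
GGGGGG
GGGGGG
GGGGGG
GGGGGG
GGGGGG
After op 3 paint(7,2,B):
BRGGGG
GGGGGG
GGWWWW
GGGGGG
GGGGGG
GGGGGG
GGGGGG
GGBGGG
GGGGGG
After op 4 paint(3,0,Y):
BRGGGG
GGGGGG
GGWWWW
YGGGGG
GGGGGG
GGGGGG
GGGGGG
GGBGGG
GGGGGG

Answer: BRGGGG
GGGGGG
GGWWWW
YGGGGG
GGGGGG
GGGGGG
GGGGGG
GGBGGG
GGGGGG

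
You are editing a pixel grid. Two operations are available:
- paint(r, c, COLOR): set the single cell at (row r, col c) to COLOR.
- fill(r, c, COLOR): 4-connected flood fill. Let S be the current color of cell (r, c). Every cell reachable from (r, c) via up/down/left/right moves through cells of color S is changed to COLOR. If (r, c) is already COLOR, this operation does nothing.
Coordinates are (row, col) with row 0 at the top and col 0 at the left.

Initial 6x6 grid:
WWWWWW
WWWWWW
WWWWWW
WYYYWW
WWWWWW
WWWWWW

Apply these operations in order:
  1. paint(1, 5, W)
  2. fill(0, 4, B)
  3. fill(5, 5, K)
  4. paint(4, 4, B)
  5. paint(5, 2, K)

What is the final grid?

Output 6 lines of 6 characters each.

After op 1 paint(1,5,W):
WWWWWW
WWWWWW
WWWWWW
WYYYWW
WWWWWW
WWWWWW
After op 2 fill(0,4,B) [33 cells changed]:
BBBBBB
BBBBBB
BBBBBB
BYYYBB
BBBBBB
BBBBBB
After op 3 fill(5,5,K) [33 cells changed]:
KKKKKK
KKKKKK
KKKKKK
KYYYKK
KKKKKK
KKKKKK
After op 4 paint(4,4,B):
KKKKKK
KKKKKK
KKKKKK
KYYYKK
KKKKBK
KKKKKK
After op 5 paint(5,2,K):
KKKKKK
KKKKKK
KKKKKK
KYYYKK
KKKKBK
KKKKKK

Answer: KKKKKK
KKKKKK
KKKKKK
KYYYKK
KKKKBK
KKKKKK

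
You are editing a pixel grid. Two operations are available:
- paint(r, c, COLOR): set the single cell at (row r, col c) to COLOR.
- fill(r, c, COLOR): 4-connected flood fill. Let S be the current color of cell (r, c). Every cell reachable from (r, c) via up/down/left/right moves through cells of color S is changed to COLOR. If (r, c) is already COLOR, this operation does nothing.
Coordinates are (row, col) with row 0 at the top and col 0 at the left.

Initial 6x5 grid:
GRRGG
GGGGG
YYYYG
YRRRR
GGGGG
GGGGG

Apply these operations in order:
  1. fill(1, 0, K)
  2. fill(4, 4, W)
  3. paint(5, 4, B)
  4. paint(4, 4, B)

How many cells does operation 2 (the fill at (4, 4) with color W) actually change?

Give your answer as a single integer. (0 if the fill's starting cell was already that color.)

After op 1 fill(1,0,K) [9 cells changed]:
KRRKK
KKKKK
YYYYK
YRRRR
GGGGG
GGGGG
After op 2 fill(4,4,W) [10 cells changed]:
KRRKK
KKKKK
YYYYK
YRRRR
WWWWW
WWWWW

Answer: 10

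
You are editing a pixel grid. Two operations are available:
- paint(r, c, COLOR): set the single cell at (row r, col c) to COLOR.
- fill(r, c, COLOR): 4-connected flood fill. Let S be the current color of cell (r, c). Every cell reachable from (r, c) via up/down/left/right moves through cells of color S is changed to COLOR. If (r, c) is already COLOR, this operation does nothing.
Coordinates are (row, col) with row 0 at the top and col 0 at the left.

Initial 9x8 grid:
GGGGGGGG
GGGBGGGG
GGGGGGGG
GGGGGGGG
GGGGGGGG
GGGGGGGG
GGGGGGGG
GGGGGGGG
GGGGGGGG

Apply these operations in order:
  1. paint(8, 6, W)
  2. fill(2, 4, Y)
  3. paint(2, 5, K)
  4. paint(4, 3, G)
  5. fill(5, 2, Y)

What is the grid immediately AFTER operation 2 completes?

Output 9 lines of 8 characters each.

After op 1 paint(8,6,W):
GGGGGGGG
GGGBGGGG
GGGGGGGG
GGGGGGGG
GGGGGGGG
GGGGGGGG
GGGGGGGG
GGGGGGGG
GGGGGGWG
After op 2 fill(2,4,Y) [70 cells changed]:
YYYYYYYY
YYYBYYYY
YYYYYYYY
YYYYYYYY
YYYYYYYY
YYYYYYYY
YYYYYYYY
YYYYYYYY
YYYYYYWY

Answer: YYYYYYYY
YYYBYYYY
YYYYYYYY
YYYYYYYY
YYYYYYYY
YYYYYYYY
YYYYYYYY
YYYYYYYY
YYYYYYWY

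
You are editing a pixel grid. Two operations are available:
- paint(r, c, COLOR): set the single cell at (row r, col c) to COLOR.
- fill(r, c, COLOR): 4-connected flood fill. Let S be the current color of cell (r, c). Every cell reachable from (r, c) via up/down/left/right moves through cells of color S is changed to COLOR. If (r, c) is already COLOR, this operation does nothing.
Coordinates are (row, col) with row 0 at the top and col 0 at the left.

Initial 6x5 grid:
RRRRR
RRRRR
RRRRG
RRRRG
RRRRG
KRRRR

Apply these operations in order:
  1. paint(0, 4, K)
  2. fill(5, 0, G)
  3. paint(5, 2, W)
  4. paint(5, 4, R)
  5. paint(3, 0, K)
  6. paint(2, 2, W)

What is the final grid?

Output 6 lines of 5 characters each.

After op 1 paint(0,4,K):
RRRRK
RRRRR
RRRRG
RRRRG
RRRRG
KRRRR
After op 2 fill(5,0,G) [1 cells changed]:
RRRRK
RRRRR
RRRRG
RRRRG
RRRRG
GRRRR
After op 3 paint(5,2,W):
RRRRK
RRRRR
RRRRG
RRRRG
RRRRG
GRWRR
After op 4 paint(5,4,R):
RRRRK
RRRRR
RRRRG
RRRRG
RRRRG
GRWRR
After op 5 paint(3,0,K):
RRRRK
RRRRR
RRRRG
KRRRG
RRRRG
GRWRR
After op 6 paint(2,2,W):
RRRRK
RRRRR
RRWRG
KRRRG
RRRRG
GRWRR

Answer: RRRRK
RRRRR
RRWRG
KRRRG
RRRRG
GRWRR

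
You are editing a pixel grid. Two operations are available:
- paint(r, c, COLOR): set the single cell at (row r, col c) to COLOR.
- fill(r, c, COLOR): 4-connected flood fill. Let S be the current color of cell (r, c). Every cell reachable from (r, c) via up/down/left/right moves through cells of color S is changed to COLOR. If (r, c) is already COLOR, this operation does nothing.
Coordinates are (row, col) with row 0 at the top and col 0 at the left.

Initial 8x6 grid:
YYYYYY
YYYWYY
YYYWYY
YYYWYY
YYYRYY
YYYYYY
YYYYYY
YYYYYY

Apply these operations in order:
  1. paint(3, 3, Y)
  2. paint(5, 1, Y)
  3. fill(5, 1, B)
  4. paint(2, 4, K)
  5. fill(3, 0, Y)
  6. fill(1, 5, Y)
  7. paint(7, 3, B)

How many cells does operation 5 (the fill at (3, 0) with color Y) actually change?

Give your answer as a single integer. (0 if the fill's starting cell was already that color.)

Answer: 44

Derivation:
After op 1 paint(3,3,Y):
YYYYYY
YYYWYY
YYYWYY
YYYYYY
YYYRYY
YYYYYY
YYYYYY
YYYYYY
After op 2 paint(5,1,Y):
YYYYYY
YYYWYY
YYYWYY
YYYYYY
YYYRYY
YYYYYY
YYYYYY
YYYYYY
After op 3 fill(5,1,B) [45 cells changed]:
BBBBBB
BBBWBB
BBBWBB
BBBBBB
BBBRBB
BBBBBB
BBBBBB
BBBBBB
After op 4 paint(2,4,K):
BBBBBB
BBBWBB
BBBWKB
BBBBBB
BBBRBB
BBBBBB
BBBBBB
BBBBBB
After op 5 fill(3,0,Y) [44 cells changed]:
YYYYYY
YYYWYY
YYYWKY
YYYYYY
YYYRYY
YYYYYY
YYYYYY
YYYYYY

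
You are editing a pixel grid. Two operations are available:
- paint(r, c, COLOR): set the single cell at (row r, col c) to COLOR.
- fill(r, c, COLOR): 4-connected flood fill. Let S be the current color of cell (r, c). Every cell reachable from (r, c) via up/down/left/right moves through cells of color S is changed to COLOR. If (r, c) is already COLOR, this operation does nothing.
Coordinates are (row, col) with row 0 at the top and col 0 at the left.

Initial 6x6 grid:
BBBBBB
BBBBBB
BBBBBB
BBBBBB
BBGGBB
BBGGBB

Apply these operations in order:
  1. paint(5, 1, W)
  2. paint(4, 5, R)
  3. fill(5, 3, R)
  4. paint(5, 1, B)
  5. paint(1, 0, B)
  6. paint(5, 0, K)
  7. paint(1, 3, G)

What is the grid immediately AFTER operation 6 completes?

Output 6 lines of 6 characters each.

Answer: BBBBBB
BBBBBB
BBBBBB
BBBBBB
BBRRBR
KBRRBB

Derivation:
After op 1 paint(5,1,W):
BBBBBB
BBBBBB
BBBBBB
BBBBBB
BBGGBB
BWGGBB
After op 2 paint(4,5,R):
BBBBBB
BBBBBB
BBBBBB
BBBBBB
BBGGBR
BWGGBB
After op 3 fill(5,3,R) [4 cells changed]:
BBBBBB
BBBBBB
BBBBBB
BBBBBB
BBRRBR
BWRRBB
After op 4 paint(5,1,B):
BBBBBB
BBBBBB
BBBBBB
BBBBBB
BBRRBR
BBRRBB
After op 5 paint(1,0,B):
BBBBBB
BBBBBB
BBBBBB
BBBBBB
BBRRBR
BBRRBB
After op 6 paint(5,0,K):
BBBBBB
BBBBBB
BBBBBB
BBBBBB
BBRRBR
KBRRBB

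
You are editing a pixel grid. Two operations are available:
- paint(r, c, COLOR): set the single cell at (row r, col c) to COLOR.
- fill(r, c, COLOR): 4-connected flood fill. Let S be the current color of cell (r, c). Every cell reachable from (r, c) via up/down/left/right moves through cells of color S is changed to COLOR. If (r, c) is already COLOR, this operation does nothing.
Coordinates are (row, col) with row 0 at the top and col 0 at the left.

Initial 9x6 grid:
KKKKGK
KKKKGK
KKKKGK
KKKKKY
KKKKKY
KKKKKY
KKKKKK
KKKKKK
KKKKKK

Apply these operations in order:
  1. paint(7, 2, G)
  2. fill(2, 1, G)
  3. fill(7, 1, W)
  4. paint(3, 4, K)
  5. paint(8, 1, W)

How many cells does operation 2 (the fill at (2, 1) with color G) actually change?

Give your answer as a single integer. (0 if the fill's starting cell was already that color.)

After op 1 paint(7,2,G):
KKKKGK
KKKKGK
KKKKGK
KKKKKY
KKKKKY
KKKKKY
KKKKKK
KKGKKK
KKKKKK
After op 2 fill(2,1,G) [44 cells changed]:
GGGGGK
GGGGGK
GGGGGK
GGGGGY
GGGGGY
GGGGGY
GGGGGG
GGGGGG
GGGGGG

Answer: 44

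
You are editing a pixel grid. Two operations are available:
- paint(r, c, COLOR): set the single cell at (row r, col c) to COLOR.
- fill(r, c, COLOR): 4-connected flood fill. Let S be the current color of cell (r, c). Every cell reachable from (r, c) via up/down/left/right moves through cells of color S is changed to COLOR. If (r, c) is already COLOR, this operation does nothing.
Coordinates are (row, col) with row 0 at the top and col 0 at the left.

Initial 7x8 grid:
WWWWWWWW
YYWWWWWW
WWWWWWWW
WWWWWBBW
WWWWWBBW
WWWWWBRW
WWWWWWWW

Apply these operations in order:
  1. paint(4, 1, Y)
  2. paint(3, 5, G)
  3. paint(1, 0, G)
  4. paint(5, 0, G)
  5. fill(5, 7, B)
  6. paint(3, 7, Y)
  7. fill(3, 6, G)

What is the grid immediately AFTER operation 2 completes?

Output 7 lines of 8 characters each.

Answer: WWWWWWWW
YYWWWWWW
WWWWWWWW
WWWWWGBW
WYWWWBBW
WWWWWBRW
WWWWWWWW

Derivation:
After op 1 paint(4,1,Y):
WWWWWWWW
YYWWWWWW
WWWWWWWW
WWWWWBBW
WYWWWBBW
WWWWWBRW
WWWWWWWW
After op 2 paint(3,5,G):
WWWWWWWW
YYWWWWWW
WWWWWWWW
WWWWWGBW
WYWWWBBW
WWWWWBRW
WWWWWWWW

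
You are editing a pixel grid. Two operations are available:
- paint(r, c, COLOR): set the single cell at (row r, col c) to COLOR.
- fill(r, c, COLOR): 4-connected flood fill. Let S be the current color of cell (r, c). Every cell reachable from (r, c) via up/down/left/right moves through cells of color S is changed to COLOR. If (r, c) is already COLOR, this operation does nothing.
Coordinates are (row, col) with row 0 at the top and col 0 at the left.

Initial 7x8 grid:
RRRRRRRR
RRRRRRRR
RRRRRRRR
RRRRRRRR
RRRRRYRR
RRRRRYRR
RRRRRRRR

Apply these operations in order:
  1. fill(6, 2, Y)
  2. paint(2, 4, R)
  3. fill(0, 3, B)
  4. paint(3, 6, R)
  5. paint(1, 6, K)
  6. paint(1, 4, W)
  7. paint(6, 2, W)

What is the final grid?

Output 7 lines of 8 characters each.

Answer: BBBBBBBB
BBBBWBKB
BBBBRBBB
BBBBBBRB
BBBBBBBB
BBBBBBBB
BBWBBBBB

Derivation:
After op 1 fill(6,2,Y) [54 cells changed]:
YYYYYYYY
YYYYYYYY
YYYYYYYY
YYYYYYYY
YYYYYYYY
YYYYYYYY
YYYYYYYY
After op 2 paint(2,4,R):
YYYYYYYY
YYYYYYYY
YYYYRYYY
YYYYYYYY
YYYYYYYY
YYYYYYYY
YYYYYYYY
After op 3 fill(0,3,B) [55 cells changed]:
BBBBBBBB
BBBBBBBB
BBBBRBBB
BBBBBBBB
BBBBBBBB
BBBBBBBB
BBBBBBBB
After op 4 paint(3,6,R):
BBBBBBBB
BBBBBBBB
BBBBRBBB
BBBBBBRB
BBBBBBBB
BBBBBBBB
BBBBBBBB
After op 5 paint(1,6,K):
BBBBBBBB
BBBBBBKB
BBBBRBBB
BBBBBBRB
BBBBBBBB
BBBBBBBB
BBBBBBBB
After op 6 paint(1,4,W):
BBBBBBBB
BBBBWBKB
BBBBRBBB
BBBBBBRB
BBBBBBBB
BBBBBBBB
BBBBBBBB
After op 7 paint(6,2,W):
BBBBBBBB
BBBBWBKB
BBBBRBBB
BBBBBBRB
BBBBBBBB
BBBBBBBB
BBWBBBBB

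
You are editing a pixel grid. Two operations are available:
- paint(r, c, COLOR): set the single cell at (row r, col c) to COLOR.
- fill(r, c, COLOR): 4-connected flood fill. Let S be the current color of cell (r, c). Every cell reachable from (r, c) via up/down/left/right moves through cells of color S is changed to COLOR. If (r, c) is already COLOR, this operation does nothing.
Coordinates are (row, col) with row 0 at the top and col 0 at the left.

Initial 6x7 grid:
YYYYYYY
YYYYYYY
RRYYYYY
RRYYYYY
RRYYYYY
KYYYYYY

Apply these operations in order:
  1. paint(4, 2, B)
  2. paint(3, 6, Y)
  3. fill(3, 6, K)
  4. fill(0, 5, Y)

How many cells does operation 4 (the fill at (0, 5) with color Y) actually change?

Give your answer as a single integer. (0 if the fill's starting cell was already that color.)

After op 1 paint(4,2,B):
YYYYYYY
YYYYYYY
RRYYYYY
RRYYYYY
RRBYYYY
KYYYYYY
After op 2 paint(3,6,Y):
YYYYYYY
YYYYYYY
RRYYYYY
RRYYYYY
RRBYYYY
KYYYYYY
After op 3 fill(3,6,K) [34 cells changed]:
KKKKKKK
KKKKKKK
RRKKKKK
RRKKKKK
RRBKKKK
KKKKKKK
After op 4 fill(0,5,Y) [35 cells changed]:
YYYYYYY
YYYYYYY
RRYYYYY
RRYYYYY
RRBYYYY
YYYYYYY

Answer: 35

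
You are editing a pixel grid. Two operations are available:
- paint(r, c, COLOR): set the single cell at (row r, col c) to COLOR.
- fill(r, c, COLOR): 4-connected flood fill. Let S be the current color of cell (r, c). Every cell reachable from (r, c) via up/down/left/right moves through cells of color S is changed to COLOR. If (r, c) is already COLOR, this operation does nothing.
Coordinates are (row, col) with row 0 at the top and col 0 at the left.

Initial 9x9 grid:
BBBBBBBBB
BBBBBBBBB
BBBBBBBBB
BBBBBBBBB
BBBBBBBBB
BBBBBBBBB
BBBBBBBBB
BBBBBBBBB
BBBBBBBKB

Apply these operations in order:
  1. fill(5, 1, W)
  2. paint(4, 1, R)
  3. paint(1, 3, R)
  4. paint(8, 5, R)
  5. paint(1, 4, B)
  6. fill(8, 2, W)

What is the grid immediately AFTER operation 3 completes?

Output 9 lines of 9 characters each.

Answer: WWWWWWWWW
WWWRWWWWW
WWWWWWWWW
WWWWWWWWW
WRWWWWWWW
WWWWWWWWW
WWWWWWWWW
WWWWWWWWW
WWWWWWWKW

Derivation:
After op 1 fill(5,1,W) [80 cells changed]:
WWWWWWWWW
WWWWWWWWW
WWWWWWWWW
WWWWWWWWW
WWWWWWWWW
WWWWWWWWW
WWWWWWWWW
WWWWWWWWW
WWWWWWWKW
After op 2 paint(4,1,R):
WWWWWWWWW
WWWWWWWWW
WWWWWWWWW
WWWWWWWWW
WRWWWWWWW
WWWWWWWWW
WWWWWWWWW
WWWWWWWWW
WWWWWWWKW
After op 3 paint(1,3,R):
WWWWWWWWW
WWWRWWWWW
WWWWWWWWW
WWWWWWWWW
WRWWWWWWW
WWWWWWWWW
WWWWWWWWW
WWWWWWWWW
WWWWWWWKW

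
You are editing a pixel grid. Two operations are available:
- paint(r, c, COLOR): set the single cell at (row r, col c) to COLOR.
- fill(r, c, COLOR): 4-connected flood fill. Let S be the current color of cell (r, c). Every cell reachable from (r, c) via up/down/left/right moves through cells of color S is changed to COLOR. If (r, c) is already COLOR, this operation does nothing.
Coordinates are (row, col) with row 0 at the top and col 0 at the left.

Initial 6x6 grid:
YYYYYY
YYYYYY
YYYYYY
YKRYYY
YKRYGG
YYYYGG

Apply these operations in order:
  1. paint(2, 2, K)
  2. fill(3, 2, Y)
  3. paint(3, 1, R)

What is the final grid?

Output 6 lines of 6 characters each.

Answer: YYYYYY
YYYYYY
YYKYYY
YRYYYY
YKYYGG
YYYYGG

Derivation:
After op 1 paint(2,2,K):
YYYYYY
YYYYYY
YYKYYY
YKRYYY
YKRYGG
YYYYGG
After op 2 fill(3,2,Y) [2 cells changed]:
YYYYYY
YYYYYY
YYKYYY
YKYYYY
YKYYGG
YYYYGG
After op 3 paint(3,1,R):
YYYYYY
YYYYYY
YYKYYY
YRYYYY
YKYYGG
YYYYGG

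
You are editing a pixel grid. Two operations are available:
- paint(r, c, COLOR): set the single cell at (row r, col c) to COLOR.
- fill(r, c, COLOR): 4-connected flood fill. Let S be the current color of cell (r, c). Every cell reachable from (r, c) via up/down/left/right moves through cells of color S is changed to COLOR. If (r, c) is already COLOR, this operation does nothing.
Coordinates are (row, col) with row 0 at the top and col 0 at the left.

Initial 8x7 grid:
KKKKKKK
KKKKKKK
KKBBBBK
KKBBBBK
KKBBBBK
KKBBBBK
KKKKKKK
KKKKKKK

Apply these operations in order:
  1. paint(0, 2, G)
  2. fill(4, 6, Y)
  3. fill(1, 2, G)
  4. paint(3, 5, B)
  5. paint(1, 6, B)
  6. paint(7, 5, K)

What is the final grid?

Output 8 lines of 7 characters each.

Answer: GGGGGGG
GGGGGGB
GGBBBBG
GGBBBBG
GGBBBBG
GGBBBBG
GGGGGGG
GGGGGKG

Derivation:
After op 1 paint(0,2,G):
KKGKKKK
KKKKKKK
KKBBBBK
KKBBBBK
KKBBBBK
KKBBBBK
KKKKKKK
KKKKKKK
After op 2 fill(4,6,Y) [39 cells changed]:
YYGYYYY
YYYYYYY
YYBBBBY
YYBBBBY
YYBBBBY
YYBBBBY
YYYYYYY
YYYYYYY
After op 3 fill(1,2,G) [39 cells changed]:
GGGGGGG
GGGGGGG
GGBBBBG
GGBBBBG
GGBBBBG
GGBBBBG
GGGGGGG
GGGGGGG
After op 4 paint(3,5,B):
GGGGGGG
GGGGGGG
GGBBBBG
GGBBBBG
GGBBBBG
GGBBBBG
GGGGGGG
GGGGGGG
After op 5 paint(1,6,B):
GGGGGGG
GGGGGGB
GGBBBBG
GGBBBBG
GGBBBBG
GGBBBBG
GGGGGGG
GGGGGGG
After op 6 paint(7,5,K):
GGGGGGG
GGGGGGB
GGBBBBG
GGBBBBG
GGBBBBG
GGBBBBG
GGGGGGG
GGGGGKG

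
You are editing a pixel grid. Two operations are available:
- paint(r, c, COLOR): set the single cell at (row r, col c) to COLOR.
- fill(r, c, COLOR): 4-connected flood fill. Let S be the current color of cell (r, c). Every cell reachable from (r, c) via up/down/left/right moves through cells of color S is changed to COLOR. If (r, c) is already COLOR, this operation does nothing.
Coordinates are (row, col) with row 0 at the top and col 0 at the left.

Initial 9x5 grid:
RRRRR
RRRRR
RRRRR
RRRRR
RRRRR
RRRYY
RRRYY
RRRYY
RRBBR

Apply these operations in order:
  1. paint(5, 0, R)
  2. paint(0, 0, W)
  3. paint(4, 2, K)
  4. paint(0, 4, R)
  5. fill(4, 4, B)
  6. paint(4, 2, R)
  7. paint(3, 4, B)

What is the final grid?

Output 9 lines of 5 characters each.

Answer: WBBBB
BBBBB
BBBBB
BBBBB
BBRBB
BBBYY
BBBYY
BBBYY
BBBBR

Derivation:
After op 1 paint(5,0,R):
RRRRR
RRRRR
RRRRR
RRRRR
RRRRR
RRRYY
RRRYY
RRRYY
RRBBR
After op 2 paint(0,0,W):
WRRRR
RRRRR
RRRRR
RRRRR
RRRRR
RRRYY
RRRYY
RRRYY
RRBBR
After op 3 paint(4,2,K):
WRRRR
RRRRR
RRRRR
RRRRR
RRKRR
RRRYY
RRRYY
RRRYY
RRBBR
After op 4 paint(0,4,R):
WRRRR
RRRRR
RRRRR
RRRRR
RRKRR
RRRYY
RRRYY
RRRYY
RRBBR
After op 5 fill(4,4,B) [34 cells changed]:
WBBBB
BBBBB
BBBBB
BBBBB
BBKBB
BBBYY
BBBYY
BBBYY
BBBBR
After op 6 paint(4,2,R):
WBBBB
BBBBB
BBBBB
BBBBB
BBRBB
BBBYY
BBBYY
BBBYY
BBBBR
After op 7 paint(3,4,B):
WBBBB
BBBBB
BBBBB
BBBBB
BBRBB
BBBYY
BBBYY
BBBYY
BBBBR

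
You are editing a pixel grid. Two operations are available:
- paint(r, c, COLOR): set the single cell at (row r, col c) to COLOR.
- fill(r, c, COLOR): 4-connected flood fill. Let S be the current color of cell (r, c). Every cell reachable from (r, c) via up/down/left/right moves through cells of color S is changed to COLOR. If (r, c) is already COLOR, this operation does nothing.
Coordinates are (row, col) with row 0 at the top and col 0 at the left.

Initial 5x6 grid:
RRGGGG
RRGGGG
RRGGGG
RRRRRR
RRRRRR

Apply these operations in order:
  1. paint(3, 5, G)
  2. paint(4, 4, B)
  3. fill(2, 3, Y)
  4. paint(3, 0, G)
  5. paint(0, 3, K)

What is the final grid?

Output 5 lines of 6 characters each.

Answer: RRYKYY
RRYYYY
RRYYYY
GRRRRY
RRRRBR

Derivation:
After op 1 paint(3,5,G):
RRGGGG
RRGGGG
RRGGGG
RRRRRG
RRRRRR
After op 2 paint(4,4,B):
RRGGGG
RRGGGG
RRGGGG
RRRRRG
RRRRBR
After op 3 fill(2,3,Y) [13 cells changed]:
RRYYYY
RRYYYY
RRYYYY
RRRRRY
RRRRBR
After op 4 paint(3,0,G):
RRYYYY
RRYYYY
RRYYYY
GRRRRY
RRRRBR
After op 5 paint(0,3,K):
RRYKYY
RRYYYY
RRYYYY
GRRRRY
RRRRBR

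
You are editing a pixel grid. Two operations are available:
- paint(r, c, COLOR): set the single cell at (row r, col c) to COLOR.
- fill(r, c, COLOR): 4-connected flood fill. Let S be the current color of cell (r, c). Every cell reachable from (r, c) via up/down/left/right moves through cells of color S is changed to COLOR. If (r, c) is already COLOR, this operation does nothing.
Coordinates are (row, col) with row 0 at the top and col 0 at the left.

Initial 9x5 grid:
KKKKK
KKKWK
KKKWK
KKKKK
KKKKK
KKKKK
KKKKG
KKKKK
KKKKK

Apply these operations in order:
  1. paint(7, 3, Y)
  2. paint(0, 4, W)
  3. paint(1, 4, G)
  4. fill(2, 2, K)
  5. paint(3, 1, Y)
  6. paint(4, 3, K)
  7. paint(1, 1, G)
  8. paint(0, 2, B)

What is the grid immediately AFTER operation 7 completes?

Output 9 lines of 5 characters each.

Answer: KKKKW
KGKWG
KKKWK
KYKKK
KKKKK
KKKKK
KKKKG
KKKYK
KKKKK

Derivation:
After op 1 paint(7,3,Y):
KKKKK
KKKWK
KKKWK
KKKKK
KKKKK
KKKKK
KKKKG
KKKYK
KKKKK
After op 2 paint(0,4,W):
KKKKW
KKKWK
KKKWK
KKKKK
KKKKK
KKKKK
KKKKG
KKKYK
KKKKK
After op 3 paint(1,4,G):
KKKKW
KKKWG
KKKWK
KKKKK
KKKKK
KKKKK
KKKKG
KKKYK
KKKKK
After op 4 fill(2,2,K) [0 cells changed]:
KKKKW
KKKWG
KKKWK
KKKKK
KKKKK
KKKKK
KKKKG
KKKYK
KKKKK
After op 5 paint(3,1,Y):
KKKKW
KKKWG
KKKWK
KYKKK
KKKKK
KKKKK
KKKKG
KKKYK
KKKKK
After op 6 paint(4,3,K):
KKKKW
KKKWG
KKKWK
KYKKK
KKKKK
KKKKK
KKKKG
KKKYK
KKKKK
After op 7 paint(1,1,G):
KKKKW
KGKWG
KKKWK
KYKKK
KKKKK
KKKKK
KKKKG
KKKYK
KKKKK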